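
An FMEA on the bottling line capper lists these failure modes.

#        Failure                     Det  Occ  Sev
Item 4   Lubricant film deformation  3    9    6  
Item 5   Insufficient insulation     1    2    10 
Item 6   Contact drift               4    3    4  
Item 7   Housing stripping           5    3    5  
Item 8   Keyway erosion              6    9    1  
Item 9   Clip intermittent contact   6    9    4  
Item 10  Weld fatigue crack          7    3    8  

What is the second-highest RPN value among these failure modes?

RPN = Severity × Occurrence × Detection:
  Item 4: 6 × 9 × 3 = 162
  Item 5: 10 × 2 × 1 = 20
  Item 6: 4 × 3 × 4 = 48
  Item 7: 5 × 3 × 5 = 75
  Item 8: 1 × 9 × 6 = 54
  Item 9: 4 × 9 × 6 = 216
  Item 10: 8 × 3 × 7 = 168
Sorted descending: 216, 168, 162, 75, 54, 48, 20.
The second-highest RPN is 168 (Item 10).

168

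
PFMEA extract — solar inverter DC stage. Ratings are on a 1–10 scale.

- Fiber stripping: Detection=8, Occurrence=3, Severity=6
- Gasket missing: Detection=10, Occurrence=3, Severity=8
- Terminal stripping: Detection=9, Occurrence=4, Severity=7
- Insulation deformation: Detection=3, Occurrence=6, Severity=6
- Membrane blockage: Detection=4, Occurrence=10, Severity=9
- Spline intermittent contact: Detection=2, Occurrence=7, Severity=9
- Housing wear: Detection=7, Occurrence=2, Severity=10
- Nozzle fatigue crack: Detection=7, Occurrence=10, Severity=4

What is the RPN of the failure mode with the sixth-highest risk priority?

140

RPN = Severity × Occurrence × Detection:
  Fiber stripping: 6 × 3 × 8 = 144
  Gasket missing: 8 × 3 × 10 = 240
  Terminal stripping: 7 × 4 × 9 = 252
  Insulation deformation: 6 × 6 × 3 = 108
  Membrane blockage: 9 × 10 × 4 = 360
  Spline intermittent contact: 9 × 7 × 2 = 126
  Housing wear: 10 × 2 × 7 = 140
  Nozzle fatigue crack: 4 × 10 × 7 = 280
Sorted descending: 360, 280, 252, 240, 144, 140, 126, 108.
The sixth-highest RPN is 140 (Housing wear).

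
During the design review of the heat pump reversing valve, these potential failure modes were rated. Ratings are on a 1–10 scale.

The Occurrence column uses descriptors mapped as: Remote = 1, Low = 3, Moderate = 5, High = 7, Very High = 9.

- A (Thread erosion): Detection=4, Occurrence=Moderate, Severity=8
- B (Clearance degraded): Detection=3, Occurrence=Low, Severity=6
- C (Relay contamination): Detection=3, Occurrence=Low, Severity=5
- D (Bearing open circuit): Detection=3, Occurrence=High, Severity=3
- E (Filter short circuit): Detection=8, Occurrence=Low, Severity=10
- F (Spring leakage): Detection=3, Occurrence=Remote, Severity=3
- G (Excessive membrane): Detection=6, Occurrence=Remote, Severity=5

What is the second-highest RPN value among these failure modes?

160

RPN = Severity × Occurrence × Detection:
  A: 8 × 5 × 4 = 160
  B: 6 × 3 × 3 = 54
  C: 5 × 3 × 3 = 45
  D: 3 × 7 × 3 = 63
  E: 10 × 3 × 8 = 240
  F: 3 × 1 × 3 = 9
  G: 5 × 1 × 6 = 30
Sorted descending: 240, 160, 63, 54, 45, 30, 9.
The second-highest RPN is 160 (A).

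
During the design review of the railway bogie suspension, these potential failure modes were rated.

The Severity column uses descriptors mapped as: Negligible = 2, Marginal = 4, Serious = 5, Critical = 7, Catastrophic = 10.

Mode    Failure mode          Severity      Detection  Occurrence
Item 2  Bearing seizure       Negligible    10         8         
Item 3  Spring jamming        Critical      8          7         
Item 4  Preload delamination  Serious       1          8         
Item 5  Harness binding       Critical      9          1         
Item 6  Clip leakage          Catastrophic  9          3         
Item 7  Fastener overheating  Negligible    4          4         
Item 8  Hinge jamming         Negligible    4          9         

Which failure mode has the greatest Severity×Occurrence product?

Criticality = Severity × Occurrence:
  Item 2: 2 × 8 = 16
  Item 3: 7 × 7 = 49
  Item 4: 5 × 8 = 40
  Item 5: 7 × 1 = 7
  Item 6: 10 × 3 = 30
  Item 7: 2 × 4 = 8
  Item 8: 2 × 9 = 18
Highest criticality is 49 → Item 3.

Item 3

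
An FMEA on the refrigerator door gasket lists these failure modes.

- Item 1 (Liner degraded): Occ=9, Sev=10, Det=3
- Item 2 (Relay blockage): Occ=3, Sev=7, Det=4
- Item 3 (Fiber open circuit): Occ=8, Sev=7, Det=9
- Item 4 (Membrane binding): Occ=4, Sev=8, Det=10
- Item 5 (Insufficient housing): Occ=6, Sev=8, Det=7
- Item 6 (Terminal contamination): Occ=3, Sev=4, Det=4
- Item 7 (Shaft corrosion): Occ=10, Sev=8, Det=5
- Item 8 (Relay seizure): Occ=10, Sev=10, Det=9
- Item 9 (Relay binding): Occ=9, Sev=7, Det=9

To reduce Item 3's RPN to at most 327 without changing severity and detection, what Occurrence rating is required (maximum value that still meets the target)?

5

Item 3: S=7, O=8, D=9 → current RPN = 504.
Fixed product = 63. Need 63 × O ≤ 327, so O ≤ 327/63 = 5.19.
Maximum integer Occurrence rating = 5 (gives RPN 315; O=6 would give 378 > 327).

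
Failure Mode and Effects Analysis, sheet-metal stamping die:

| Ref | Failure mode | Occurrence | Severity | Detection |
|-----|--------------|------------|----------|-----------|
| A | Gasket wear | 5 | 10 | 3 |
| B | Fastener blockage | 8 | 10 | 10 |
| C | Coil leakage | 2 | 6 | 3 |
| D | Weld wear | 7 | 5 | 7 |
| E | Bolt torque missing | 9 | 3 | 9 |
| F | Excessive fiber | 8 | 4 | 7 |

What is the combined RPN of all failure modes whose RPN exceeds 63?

RPN = Severity × Occurrence × Detection:
  A: 10 × 5 × 3 = 150
  B: 10 × 8 × 10 = 800
  C: 6 × 2 × 3 = 36
  D: 5 × 7 × 7 = 245
  E: 3 × 9 × 9 = 243
  F: 4 × 8 × 7 = 224
RPN > 63: A (150), B (800), D (245), E (243), F (224).
Sum: 150 + 800 + 245 + 243 + 224 = 1662.

1662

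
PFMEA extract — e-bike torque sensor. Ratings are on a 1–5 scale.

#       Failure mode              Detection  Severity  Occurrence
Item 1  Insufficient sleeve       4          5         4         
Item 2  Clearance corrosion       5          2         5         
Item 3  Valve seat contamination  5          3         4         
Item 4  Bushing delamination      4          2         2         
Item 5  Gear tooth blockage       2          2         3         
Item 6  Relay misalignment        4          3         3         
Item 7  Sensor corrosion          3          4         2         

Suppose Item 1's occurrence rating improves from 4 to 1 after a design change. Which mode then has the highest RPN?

RPN = Severity × Occurrence × Detection:
  Item 1: 5 × 4 × 4 = 80
  Item 2: 2 × 5 × 5 = 50
  Item 3: 3 × 4 × 5 = 60
  Item 4: 2 × 2 × 4 = 16
  Item 5: 2 × 3 × 2 = 12
  Item 6: 3 × 3 × 4 = 36
  Item 7: 4 × 2 × 3 = 24
After action: Item 1 → 5 × 1 × 4 = 20.
Revised RPNs: Item 3=60, Item 2=50, Item 6=36, Item 7=24, Item 1=20, Item 4=16, Item 5=12.
Highest is now Item 3 (60).

Item 3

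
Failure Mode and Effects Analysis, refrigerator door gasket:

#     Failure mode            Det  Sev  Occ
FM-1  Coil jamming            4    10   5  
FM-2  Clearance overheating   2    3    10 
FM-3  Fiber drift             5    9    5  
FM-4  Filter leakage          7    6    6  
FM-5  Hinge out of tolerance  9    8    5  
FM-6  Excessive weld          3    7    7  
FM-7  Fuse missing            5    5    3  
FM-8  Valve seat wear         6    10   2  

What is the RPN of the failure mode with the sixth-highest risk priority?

RPN = Severity × Occurrence × Detection:
  FM-1: 10 × 5 × 4 = 200
  FM-2: 3 × 10 × 2 = 60
  FM-3: 9 × 5 × 5 = 225
  FM-4: 6 × 6 × 7 = 252
  FM-5: 8 × 5 × 9 = 360
  FM-6: 7 × 7 × 3 = 147
  FM-7: 5 × 3 × 5 = 75
  FM-8: 10 × 2 × 6 = 120
Sorted descending: 360, 252, 225, 200, 147, 120, 75, 60.
The sixth-highest RPN is 120 (FM-8).

120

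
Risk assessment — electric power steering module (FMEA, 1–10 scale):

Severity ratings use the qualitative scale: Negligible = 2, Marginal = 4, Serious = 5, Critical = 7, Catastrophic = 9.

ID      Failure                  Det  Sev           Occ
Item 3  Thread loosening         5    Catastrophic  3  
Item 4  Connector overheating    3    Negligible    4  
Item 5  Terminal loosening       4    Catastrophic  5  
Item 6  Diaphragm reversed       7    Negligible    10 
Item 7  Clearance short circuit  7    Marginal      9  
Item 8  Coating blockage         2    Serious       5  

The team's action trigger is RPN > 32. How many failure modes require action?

5

RPN = Severity × Occurrence × Detection:
  Item 3: 9 × 3 × 5 = 135
  Item 4: 2 × 4 × 3 = 24
  Item 5: 9 × 5 × 4 = 180
  Item 6: 2 × 10 × 7 = 140
  Item 7: 4 × 9 × 7 = 252
  Item 8: 5 × 5 × 2 = 50
Modes with RPN > 32: Item 3 (135), Item 5 (180), Item 6 (140), Item 7 (252), Item 8 (50) → 5.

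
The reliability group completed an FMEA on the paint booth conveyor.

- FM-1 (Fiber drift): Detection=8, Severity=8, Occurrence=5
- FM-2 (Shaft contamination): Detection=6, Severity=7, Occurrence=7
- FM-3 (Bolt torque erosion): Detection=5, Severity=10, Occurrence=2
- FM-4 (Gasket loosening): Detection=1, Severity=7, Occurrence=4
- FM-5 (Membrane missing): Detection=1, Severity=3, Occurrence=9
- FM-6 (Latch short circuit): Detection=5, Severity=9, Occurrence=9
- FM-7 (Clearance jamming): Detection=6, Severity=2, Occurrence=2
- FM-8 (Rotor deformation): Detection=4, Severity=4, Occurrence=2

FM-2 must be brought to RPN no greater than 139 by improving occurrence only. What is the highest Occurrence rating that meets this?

3

FM-2: S=7, O=7, D=6 → current RPN = 294.
Fixed product = 42. Need 42 × O ≤ 139, so O ≤ 139/42 = 3.31.
Maximum integer Occurrence rating = 3 (gives RPN 126; O=4 would give 168 > 139).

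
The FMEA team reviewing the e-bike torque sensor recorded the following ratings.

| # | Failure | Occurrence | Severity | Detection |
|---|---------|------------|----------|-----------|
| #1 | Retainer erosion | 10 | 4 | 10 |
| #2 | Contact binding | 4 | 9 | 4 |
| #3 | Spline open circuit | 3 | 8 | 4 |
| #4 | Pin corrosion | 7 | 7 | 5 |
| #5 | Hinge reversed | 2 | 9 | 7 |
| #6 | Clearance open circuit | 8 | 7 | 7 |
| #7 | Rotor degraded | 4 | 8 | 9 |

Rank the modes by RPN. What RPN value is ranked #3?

RPN = Severity × Occurrence × Detection:
  #1: 4 × 10 × 10 = 400
  #2: 9 × 4 × 4 = 144
  #3: 8 × 3 × 4 = 96
  #4: 7 × 7 × 5 = 245
  #5: 9 × 2 × 7 = 126
  #6: 7 × 8 × 7 = 392
  #7: 8 × 4 × 9 = 288
Sorted descending: 400, 392, 288, 245, 144, 126, 96.
The third-highest RPN is 288 (#7).

288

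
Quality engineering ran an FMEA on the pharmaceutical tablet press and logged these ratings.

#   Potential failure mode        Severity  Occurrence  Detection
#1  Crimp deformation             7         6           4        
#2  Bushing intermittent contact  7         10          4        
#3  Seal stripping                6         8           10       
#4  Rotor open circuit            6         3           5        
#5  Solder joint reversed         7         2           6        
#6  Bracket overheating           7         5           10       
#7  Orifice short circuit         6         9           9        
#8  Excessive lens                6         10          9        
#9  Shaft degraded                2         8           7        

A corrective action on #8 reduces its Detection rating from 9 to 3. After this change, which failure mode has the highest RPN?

#7

RPN = Severity × Occurrence × Detection:
  #1: 7 × 6 × 4 = 168
  #2: 7 × 10 × 4 = 280
  #3: 6 × 8 × 10 = 480
  #4: 6 × 3 × 5 = 90
  #5: 7 × 2 × 6 = 84
  #6: 7 × 5 × 10 = 350
  #7: 6 × 9 × 9 = 486
  #8: 6 × 10 × 9 = 540
  #9: 2 × 8 × 7 = 112
After action: #8 → 6 × 10 × 3 = 180.
Revised RPNs: #7=486, #3=480, #6=350, #2=280, #8=180, #1=168, #9=112, #4=90, #5=84.
Highest is now #7 (486).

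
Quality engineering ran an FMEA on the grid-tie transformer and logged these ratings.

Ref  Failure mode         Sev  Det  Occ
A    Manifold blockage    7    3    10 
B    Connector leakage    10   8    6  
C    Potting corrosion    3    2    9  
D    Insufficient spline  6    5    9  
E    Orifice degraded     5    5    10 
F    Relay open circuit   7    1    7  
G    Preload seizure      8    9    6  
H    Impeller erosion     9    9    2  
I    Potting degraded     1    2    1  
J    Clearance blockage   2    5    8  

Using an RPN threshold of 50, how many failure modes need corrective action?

8

RPN = Severity × Occurrence × Detection:
  A: 7 × 10 × 3 = 210
  B: 10 × 6 × 8 = 480
  C: 3 × 9 × 2 = 54
  D: 6 × 9 × 5 = 270
  E: 5 × 10 × 5 = 250
  F: 7 × 7 × 1 = 49
  G: 8 × 6 × 9 = 432
  H: 9 × 2 × 9 = 162
  I: 1 × 1 × 2 = 2
  J: 2 × 8 × 5 = 80
Modes with RPN ≥ 50: A (210), B (480), C (54), D (270), E (250), G (432), H (162), J (80) → 8.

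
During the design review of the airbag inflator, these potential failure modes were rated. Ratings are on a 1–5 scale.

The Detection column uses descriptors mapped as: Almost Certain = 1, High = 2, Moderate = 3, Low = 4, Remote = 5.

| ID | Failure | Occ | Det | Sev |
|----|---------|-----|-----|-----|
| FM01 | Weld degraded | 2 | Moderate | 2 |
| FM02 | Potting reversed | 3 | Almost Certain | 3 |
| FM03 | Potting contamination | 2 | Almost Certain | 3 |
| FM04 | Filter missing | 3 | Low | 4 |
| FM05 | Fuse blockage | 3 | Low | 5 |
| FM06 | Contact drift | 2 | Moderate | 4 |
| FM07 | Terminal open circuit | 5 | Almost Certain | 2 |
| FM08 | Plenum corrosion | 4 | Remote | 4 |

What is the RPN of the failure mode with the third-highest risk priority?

48

RPN = Severity × Occurrence × Detection:
  FM01: 2 × 2 × 3 = 12
  FM02: 3 × 3 × 1 = 9
  FM03: 3 × 2 × 1 = 6
  FM04: 4 × 3 × 4 = 48
  FM05: 5 × 3 × 4 = 60
  FM06: 4 × 2 × 3 = 24
  FM07: 2 × 5 × 1 = 10
  FM08: 4 × 4 × 5 = 80
Sorted descending: 80, 60, 48, 24, 12, 10, 9, 6.
The third-highest RPN is 48 (FM04).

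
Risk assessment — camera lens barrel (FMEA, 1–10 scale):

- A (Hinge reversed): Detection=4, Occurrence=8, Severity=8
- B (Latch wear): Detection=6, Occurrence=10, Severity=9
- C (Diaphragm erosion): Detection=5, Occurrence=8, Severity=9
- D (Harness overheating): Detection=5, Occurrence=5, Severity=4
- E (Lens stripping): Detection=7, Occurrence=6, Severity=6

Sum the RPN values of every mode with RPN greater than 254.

RPN = Severity × Occurrence × Detection:
  A: 8 × 8 × 4 = 256
  B: 9 × 10 × 6 = 540
  C: 9 × 8 × 5 = 360
  D: 4 × 5 × 5 = 100
  E: 6 × 6 × 7 = 252
RPN > 254: A (256), B (540), C (360).
Sum: 256 + 540 + 360 = 1156.

1156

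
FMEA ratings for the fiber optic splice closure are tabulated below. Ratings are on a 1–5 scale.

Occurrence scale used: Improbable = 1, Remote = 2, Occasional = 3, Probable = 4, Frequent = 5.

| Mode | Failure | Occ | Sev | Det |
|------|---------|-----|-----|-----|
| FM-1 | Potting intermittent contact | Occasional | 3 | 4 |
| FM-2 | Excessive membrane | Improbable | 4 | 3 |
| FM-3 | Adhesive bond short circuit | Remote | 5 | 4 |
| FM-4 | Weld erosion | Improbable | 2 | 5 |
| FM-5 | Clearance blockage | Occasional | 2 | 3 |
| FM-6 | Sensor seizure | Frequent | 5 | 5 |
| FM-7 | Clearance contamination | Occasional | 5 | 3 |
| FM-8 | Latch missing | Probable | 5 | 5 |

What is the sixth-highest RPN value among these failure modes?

RPN = Severity × Occurrence × Detection:
  FM-1: 3 × 3 × 4 = 36
  FM-2: 4 × 1 × 3 = 12
  FM-3: 5 × 2 × 4 = 40
  FM-4: 2 × 1 × 5 = 10
  FM-5: 2 × 3 × 3 = 18
  FM-6: 5 × 5 × 5 = 125
  FM-7: 5 × 3 × 3 = 45
  FM-8: 5 × 4 × 5 = 100
Sorted descending: 125, 100, 45, 40, 36, 18, 12, 10.
The sixth-highest RPN is 18 (FM-5).

18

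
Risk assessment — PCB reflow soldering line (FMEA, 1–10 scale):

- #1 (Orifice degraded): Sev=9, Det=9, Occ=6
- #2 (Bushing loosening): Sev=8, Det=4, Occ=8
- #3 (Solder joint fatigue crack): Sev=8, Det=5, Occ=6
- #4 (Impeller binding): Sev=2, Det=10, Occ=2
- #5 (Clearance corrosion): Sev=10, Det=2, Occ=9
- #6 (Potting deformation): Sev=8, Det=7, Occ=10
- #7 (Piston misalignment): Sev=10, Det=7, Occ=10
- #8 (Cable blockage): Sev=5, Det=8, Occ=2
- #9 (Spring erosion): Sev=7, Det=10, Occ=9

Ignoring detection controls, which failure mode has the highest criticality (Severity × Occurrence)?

#7

Criticality = Severity × Occurrence:
  #1: 9 × 6 = 54
  #2: 8 × 8 = 64
  #3: 8 × 6 = 48
  #4: 2 × 2 = 4
  #5: 10 × 9 = 90
  #6: 8 × 10 = 80
  #7: 10 × 10 = 100
  #8: 5 × 2 = 10
  #9: 7 × 9 = 63
Highest criticality is 100 → #7.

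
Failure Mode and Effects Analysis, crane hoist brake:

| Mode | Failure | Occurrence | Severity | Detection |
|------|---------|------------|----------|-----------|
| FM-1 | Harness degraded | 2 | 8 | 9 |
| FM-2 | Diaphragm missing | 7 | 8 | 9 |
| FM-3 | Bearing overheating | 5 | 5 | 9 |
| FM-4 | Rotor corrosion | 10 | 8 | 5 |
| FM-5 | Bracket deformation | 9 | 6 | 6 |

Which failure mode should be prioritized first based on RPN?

RPN = Severity × Occurrence × Detection:
  FM-1: 8 × 2 × 9 = 144
  FM-2: 8 × 7 × 9 = 504
  FM-3: 5 × 5 × 9 = 225
  FM-4: 8 × 10 × 5 = 400
  FM-5: 6 × 9 × 6 = 324
Highest RPN is 504 → FM-2.

FM-2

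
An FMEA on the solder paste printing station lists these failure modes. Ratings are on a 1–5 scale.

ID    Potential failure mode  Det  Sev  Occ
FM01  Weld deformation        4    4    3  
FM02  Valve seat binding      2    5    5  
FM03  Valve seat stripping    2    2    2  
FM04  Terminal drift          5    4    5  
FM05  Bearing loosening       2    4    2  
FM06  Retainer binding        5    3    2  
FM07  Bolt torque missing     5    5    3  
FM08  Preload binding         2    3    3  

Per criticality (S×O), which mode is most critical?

FM02

Criticality = Severity × Occurrence:
  FM01: 4 × 3 = 12
  FM02: 5 × 5 = 25
  FM03: 2 × 2 = 4
  FM04: 4 × 5 = 20
  FM05: 4 × 2 = 8
  FM06: 3 × 2 = 6
  FM07: 5 × 3 = 15
  FM08: 3 × 3 = 9
Highest criticality is 25 → FM02.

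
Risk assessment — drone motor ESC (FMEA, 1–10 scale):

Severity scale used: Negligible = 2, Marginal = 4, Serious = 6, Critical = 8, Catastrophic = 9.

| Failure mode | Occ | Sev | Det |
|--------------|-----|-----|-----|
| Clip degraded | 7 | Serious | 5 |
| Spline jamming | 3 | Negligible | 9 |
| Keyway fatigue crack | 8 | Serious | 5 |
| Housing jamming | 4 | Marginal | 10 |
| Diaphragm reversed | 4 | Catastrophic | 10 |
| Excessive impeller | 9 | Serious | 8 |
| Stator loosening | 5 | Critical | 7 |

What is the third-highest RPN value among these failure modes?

RPN = Severity × Occurrence × Detection:
  Clip degraded: 6 × 7 × 5 = 210
  Spline jamming: 2 × 3 × 9 = 54
  Keyway fatigue crack: 6 × 8 × 5 = 240
  Housing jamming: 4 × 4 × 10 = 160
  Diaphragm reversed: 9 × 4 × 10 = 360
  Excessive impeller: 6 × 9 × 8 = 432
  Stator loosening: 8 × 5 × 7 = 280
Sorted descending: 432, 360, 280, 240, 210, 160, 54.
The third-highest RPN is 280 (Stator loosening).

280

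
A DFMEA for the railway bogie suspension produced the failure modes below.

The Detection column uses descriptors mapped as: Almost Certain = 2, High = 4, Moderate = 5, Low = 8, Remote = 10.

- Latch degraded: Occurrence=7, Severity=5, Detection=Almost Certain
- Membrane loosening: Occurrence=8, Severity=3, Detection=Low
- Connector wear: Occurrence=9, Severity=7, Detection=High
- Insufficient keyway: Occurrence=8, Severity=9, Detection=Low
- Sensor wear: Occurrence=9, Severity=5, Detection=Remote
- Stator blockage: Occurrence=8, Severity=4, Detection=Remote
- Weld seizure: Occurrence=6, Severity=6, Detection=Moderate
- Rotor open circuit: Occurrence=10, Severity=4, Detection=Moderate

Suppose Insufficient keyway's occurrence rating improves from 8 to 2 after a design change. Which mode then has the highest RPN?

Sensor wear

RPN = Severity × Occurrence × Detection:
  Latch degraded: 5 × 7 × 2 = 70
  Membrane loosening: 3 × 8 × 8 = 192
  Connector wear: 7 × 9 × 4 = 252
  Insufficient keyway: 9 × 8 × 8 = 576
  Sensor wear: 5 × 9 × 10 = 450
  Stator blockage: 4 × 8 × 10 = 320
  Weld seizure: 6 × 6 × 5 = 180
  Rotor open circuit: 4 × 10 × 5 = 200
After action: Insufficient keyway → 9 × 2 × 8 = 144.
Revised RPNs: Sensor wear=450, Stator blockage=320, Connector wear=252, Rotor open circuit=200, Membrane loosening=192, Weld seizure=180, Insufficient keyway=144, Latch degraded=70.
Highest is now Sensor wear (450).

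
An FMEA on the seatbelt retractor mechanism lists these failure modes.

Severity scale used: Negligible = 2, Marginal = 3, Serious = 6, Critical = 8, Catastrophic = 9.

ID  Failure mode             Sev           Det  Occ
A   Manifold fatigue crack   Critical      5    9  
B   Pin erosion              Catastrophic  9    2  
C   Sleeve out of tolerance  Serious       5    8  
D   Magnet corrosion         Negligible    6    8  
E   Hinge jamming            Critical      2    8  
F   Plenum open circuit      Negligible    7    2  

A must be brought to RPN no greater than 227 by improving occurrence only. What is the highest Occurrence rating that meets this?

A: S=8, O=9, D=5 → current RPN = 360.
Fixed product = 40. Need 40 × O ≤ 227, so O ≤ 227/40 = 5.67.
Maximum integer Occurrence rating = 5 (gives RPN 200; O=6 would give 240 > 227).

5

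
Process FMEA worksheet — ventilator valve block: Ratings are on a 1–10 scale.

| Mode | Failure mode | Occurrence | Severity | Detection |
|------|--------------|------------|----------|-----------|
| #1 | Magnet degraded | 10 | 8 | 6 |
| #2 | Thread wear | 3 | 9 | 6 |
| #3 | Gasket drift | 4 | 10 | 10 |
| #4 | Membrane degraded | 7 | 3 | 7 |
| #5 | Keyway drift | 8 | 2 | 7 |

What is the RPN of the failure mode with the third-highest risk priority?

RPN = Severity × Occurrence × Detection:
  #1: 8 × 10 × 6 = 480
  #2: 9 × 3 × 6 = 162
  #3: 10 × 4 × 10 = 400
  #4: 3 × 7 × 7 = 147
  #5: 2 × 8 × 7 = 112
Sorted descending: 480, 400, 162, 147, 112.
The third-highest RPN is 162 (#2).

162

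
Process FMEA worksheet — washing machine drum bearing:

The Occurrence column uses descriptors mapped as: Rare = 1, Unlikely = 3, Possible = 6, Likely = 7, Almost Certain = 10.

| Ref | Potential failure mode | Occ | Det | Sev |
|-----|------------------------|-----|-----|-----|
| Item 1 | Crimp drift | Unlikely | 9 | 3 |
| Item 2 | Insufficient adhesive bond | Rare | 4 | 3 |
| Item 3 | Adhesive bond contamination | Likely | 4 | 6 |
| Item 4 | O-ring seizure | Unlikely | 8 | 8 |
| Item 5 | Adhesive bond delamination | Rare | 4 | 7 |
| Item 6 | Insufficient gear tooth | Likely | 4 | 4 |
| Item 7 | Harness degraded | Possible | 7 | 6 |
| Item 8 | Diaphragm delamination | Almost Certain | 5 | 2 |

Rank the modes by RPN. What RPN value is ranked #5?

100

RPN = Severity × Occurrence × Detection:
  Item 1: 3 × 3 × 9 = 81
  Item 2: 3 × 1 × 4 = 12
  Item 3: 6 × 7 × 4 = 168
  Item 4: 8 × 3 × 8 = 192
  Item 5: 7 × 1 × 4 = 28
  Item 6: 4 × 7 × 4 = 112
  Item 7: 6 × 6 × 7 = 252
  Item 8: 2 × 10 × 5 = 100
Sorted descending: 252, 192, 168, 112, 100, 81, 28, 12.
The fifth-highest RPN is 100 (Item 8).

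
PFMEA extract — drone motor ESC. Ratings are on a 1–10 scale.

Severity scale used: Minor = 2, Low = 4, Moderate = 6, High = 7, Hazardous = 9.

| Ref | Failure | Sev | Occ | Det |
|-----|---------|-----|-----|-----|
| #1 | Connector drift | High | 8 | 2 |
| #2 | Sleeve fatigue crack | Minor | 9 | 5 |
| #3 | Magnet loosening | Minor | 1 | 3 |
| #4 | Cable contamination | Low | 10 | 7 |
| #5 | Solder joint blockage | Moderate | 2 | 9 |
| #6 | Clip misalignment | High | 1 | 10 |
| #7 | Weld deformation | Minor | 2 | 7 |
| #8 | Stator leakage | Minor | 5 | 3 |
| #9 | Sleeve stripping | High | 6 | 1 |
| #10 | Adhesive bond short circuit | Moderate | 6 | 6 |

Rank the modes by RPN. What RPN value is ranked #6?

RPN = Severity × Occurrence × Detection:
  #1: 7 × 8 × 2 = 112
  #2: 2 × 9 × 5 = 90
  #3: 2 × 1 × 3 = 6
  #4: 4 × 10 × 7 = 280
  #5: 6 × 2 × 9 = 108
  #6: 7 × 1 × 10 = 70
  #7: 2 × 2 × 7 = 28
  #8: 2 × 5 × 3 = 30
  #9: 7 × 6 × 1 = 42
  #10: 6 × 6 × 6 = 216
Sorted descending: 280, 216, 112, 108, 90, 70, 42, 30, 28, 6.
The sixth-highest RPN is 70 (#6).

70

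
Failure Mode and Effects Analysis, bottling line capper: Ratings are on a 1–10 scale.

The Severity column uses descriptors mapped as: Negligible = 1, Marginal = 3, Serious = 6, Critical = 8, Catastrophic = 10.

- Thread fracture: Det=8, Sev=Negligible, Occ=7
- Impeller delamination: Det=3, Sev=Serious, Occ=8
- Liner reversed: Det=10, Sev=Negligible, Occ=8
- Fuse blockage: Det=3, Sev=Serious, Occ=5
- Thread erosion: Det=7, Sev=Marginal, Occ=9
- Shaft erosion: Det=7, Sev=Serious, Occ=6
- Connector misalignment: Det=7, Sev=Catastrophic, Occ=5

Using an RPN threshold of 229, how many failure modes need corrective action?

2

RPN = Severity × Occurrence × Detection:
  Thread fracture: 1 × 7 × 8 = 56
  Impeller delamination: 6 × 8 × 3 = 144
  Liner reversed: 1 × 8 × 10 = 80
  Fuse blockage: 6 × 5 × 3 = 90
  Thread erosion: 3 × 9 × 7 = 189
  Shaft erosion: 6 × 6 × 7 = 252
  Connector misalignment: 10 × 5 × 7 = 350
Modes with RPN ≥ 229: Shaft erosion (252), Connector misalignment (350) → 2.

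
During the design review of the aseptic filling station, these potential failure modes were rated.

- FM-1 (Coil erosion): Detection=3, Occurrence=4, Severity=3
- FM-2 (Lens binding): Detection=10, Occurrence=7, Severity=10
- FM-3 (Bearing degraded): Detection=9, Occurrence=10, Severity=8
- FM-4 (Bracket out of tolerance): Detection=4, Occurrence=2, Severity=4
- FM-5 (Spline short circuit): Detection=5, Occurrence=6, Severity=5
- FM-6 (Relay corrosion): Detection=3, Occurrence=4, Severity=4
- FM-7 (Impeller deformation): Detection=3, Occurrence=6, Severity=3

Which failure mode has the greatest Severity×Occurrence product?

Criticality = Severity × Occurrence:
  FM-1: 3 × 4 = 12
  FM-2: 10 × 7 = 70
  FM-3: 8 × 10 = 80
  FM-4: 4 × 2 = 8
  FM-5: 5 × 6 = 30
  FM-6: 4 × 4 = 16
  FM-7: 3 × 6 = 18
Highest criticality is 80 → FM-3.

FM-3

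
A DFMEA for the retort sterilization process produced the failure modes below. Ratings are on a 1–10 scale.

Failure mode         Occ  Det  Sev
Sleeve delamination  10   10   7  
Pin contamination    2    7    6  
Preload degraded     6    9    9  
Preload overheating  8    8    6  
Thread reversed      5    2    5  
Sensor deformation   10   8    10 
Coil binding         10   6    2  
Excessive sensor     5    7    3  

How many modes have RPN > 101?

6

RPN = Severity × Occurrence × Detection:
  Sleeve delamination: 7 × 10 × 10 = 700
  Pin contamination: 6 × 2 × 7 = 84
  Preload degraded: 9 × 6 × 9 = 486
  Preload overheating: 6 × 8 × 8 = 384
  Thread reversed: 5 × 5 × 2 = 50
  Sensor deformation: 10 × 10 × 8 = 800
  Coil binding: 2 × 10 × 6 = 120
  Excessive sensor: 3 × 5 × 7 = 105
Modes with RPN > 101: Sleeve delamination (700), Preload degraded (486), Preload overheating (384), Sensor deformation (800), Coil binding (120), Excessive sensor (105) → 6.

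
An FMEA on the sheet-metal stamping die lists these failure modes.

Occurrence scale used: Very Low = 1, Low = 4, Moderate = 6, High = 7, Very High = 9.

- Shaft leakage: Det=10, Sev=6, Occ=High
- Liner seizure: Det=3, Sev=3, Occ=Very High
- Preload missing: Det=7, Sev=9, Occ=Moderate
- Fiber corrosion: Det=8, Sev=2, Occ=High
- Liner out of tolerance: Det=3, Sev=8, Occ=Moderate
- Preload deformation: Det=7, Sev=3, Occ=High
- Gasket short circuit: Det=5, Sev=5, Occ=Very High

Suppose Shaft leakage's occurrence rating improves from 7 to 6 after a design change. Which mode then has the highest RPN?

RPN = Severity × Occurrence × Detection:
  Shaft leakage: 6 × 7 × 10 = 420
  Liner seizure: 3 × 9 × 3 = 81
  Preload missing: 9 × 6 × 7 = 378
  Fiber corrosion: 2 × 7 × 8 = 112
  Liner out of tolerance: 8 × 6 × 3 = 144
  Preload deformation: 3 × 7 × 7 = 147
  Gasket short circuit: 5 × 9 × 5 = 225
After action: Shaft leakage → 6 × 6 × 10 = 360.
Revised RPNs: Preload missing=378, Shaft leakage=360, Gasket short circuit=225, Preload deformation=147, Liner out of tolerance=144, Fiber corrosion=112, Liner seizure=81.
Highest is now Preload missing (378).

Preload missing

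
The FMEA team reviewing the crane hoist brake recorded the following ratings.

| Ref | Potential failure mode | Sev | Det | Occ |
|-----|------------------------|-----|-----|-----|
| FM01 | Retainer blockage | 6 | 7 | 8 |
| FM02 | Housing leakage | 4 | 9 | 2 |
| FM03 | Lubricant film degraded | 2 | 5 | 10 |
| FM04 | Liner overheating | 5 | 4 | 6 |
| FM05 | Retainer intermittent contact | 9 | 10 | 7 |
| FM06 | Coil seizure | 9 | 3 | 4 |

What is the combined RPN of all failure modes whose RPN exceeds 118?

1086

RPN = Severity × Occurrence × Detection:
  FM01: 6 × 8 × 7 = 336
  FM02: 4 × 2 × 9 = 72
  FM03: 2 × 10 × 5 = 100
  FM04: 5 × 6 × 4 = 120
  FM05: 9 × 7 × 10 = 630
  FM06: 9 × 4 × 3 = 108
RPN > 118: FM01 (336), FM04 (120), FM05 (630).
Sum: 336 + 120 + 630 = 1086.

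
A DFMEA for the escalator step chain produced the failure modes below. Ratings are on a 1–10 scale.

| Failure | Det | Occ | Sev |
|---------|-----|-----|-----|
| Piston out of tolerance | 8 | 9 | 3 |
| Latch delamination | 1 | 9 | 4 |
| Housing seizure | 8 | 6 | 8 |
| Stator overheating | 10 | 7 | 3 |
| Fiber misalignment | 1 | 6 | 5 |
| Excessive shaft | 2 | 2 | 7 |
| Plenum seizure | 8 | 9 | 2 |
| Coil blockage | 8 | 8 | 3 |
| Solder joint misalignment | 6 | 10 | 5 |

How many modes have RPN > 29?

RPN = Severity × Occurrence × Detection:
  Piston out of tolerance: 3 × 9 × 8 = 216
  Latch delamination: 4 × 9 × 1 = 36
  Housing seizure: 8 × 6 × 8 = 384
  Stator overheating: 3 × 7 × 10 = 210
  Fiber misalignment: 5 × 6 × 1 = 30
  Excessive shaft: 7 × 2 × 2 = 28
  Plenum seizure: 2 × 9 × 8 = 144
  Coil blockage: 3 × 8 × 8 = 192
  Solder joint misalignment: 5 × 10 × 6 = 300
Modes with RPN > 29: Piston out of tolerance (216), Latch delamination (36), Housing seizure (384), Stator overheating (210), Fiber misalignment (30), Plenum seizure (144), Coil blockage (192), Solder joint misalignment (300) → 8.

8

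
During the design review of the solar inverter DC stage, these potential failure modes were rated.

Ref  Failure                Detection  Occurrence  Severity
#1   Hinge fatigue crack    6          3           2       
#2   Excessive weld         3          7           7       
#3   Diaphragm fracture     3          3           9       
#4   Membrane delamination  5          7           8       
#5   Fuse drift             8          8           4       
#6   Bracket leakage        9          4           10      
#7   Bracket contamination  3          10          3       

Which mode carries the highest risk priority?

#6

RPN = Severity × Occurrence × Detection:
  #1: 2 × 3 × 6 = 36
  #2: 7 × 7 × 3 = 147
  #3: 9 × 3 × 3 = 81
  #4: 8 × 7 × 5 = 280
  #5: 4 × 8 × 8 = 256
  #6: 10 × 4 × 9 = 360
  #7: 3 × 10 × 3 = 90
Highest RPN is 360 → #6.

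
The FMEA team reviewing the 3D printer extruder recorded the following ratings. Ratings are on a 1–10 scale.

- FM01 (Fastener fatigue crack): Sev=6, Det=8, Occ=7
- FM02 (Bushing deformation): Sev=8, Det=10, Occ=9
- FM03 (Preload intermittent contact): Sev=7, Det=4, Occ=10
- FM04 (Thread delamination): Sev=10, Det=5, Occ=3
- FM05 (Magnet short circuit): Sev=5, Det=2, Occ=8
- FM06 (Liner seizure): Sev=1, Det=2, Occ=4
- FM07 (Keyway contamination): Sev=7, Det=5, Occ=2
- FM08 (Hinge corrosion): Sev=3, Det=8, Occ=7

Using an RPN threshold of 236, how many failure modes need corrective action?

RPN = Severity × Occurrence × Detection:
  FM01: 6 × 7 × 8 = 336
  FM02: 8 × 9 × 10 = 720
  FM03: 7 × 10 × 4 = 280
  FM04: 10 × 3 × 5 = 150
  FM05: 5 × 8 × 2 = 80
  FM06: 1 × 4 × 2 = 8
  FM07: 7 × 2 × 5 = 70
  FM08: 3 × 7 × 8 = 168
Modes with RPN ≥ 236: FM01 (336), FM02 (720), FM03 (280) → 3.

3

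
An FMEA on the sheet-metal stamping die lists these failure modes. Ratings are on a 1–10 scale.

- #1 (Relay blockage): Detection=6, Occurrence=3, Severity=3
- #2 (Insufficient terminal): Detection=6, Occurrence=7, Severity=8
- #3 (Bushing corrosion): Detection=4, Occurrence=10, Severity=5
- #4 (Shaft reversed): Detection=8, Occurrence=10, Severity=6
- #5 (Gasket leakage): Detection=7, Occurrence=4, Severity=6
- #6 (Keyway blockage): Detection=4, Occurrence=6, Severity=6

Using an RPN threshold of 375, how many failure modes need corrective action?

1

RPN = Severity × Occurrence × Detection:
  #1: 3 × 3 × 6 = 54
  #2: 8 × 7 × 6 = 336
  #3: 5 × 10 × 4 = 200
  #4: 6 × 10 × 8 = 480
  #5: 6 × 4 × 7 = 168
  #6: 6 × 6 × 4 = 144
Modes with RPN ≥ 375: #4 (480) → 1.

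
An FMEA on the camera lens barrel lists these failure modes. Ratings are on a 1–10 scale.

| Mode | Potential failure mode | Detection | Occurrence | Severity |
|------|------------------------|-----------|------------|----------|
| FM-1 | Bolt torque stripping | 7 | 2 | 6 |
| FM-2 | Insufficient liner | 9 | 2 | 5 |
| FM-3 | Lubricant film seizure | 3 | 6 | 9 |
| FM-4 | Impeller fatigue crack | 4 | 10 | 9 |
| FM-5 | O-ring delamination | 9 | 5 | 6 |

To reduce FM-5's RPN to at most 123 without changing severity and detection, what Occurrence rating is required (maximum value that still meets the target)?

2

FM-5: S=6, O=5, D=9 → current RPN = 270.
Fixed product = 54. Need 54 × O ≤ 123, so O ≤ 123/54 = 2.28.
Maximum integer Occurrence rating = 2 (gives RPN 108; O=3 would give 162 > 123).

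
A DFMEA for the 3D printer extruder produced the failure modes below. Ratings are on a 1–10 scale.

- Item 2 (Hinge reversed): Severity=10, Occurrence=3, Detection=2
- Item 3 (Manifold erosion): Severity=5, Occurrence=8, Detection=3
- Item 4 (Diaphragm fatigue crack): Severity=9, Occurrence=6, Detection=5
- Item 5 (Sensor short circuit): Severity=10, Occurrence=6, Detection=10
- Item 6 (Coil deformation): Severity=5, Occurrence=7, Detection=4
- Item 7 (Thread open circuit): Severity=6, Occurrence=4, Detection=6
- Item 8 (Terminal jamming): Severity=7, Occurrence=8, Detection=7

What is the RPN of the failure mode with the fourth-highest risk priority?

RPN = Severity × Occurrence × Detection:
  Item 2: 10 × 3 × 2 = 60
  Item 3: 5 × 8 × 3 = 120
  Item 4: 9 × 6 × 5 = 270
  Item 5: 10 × 6 × 10 = 600
  Item 6: 5 × 7 × 4 = 140
  Item 7: 6 × 4 × 6 = 144
  Item 8: 7 × 8 × 7 = 392
Sorted descending: 600, 392, 270, 144, 140, 120, 60.
The fourth-highest RPN is 144 (Item 7).

144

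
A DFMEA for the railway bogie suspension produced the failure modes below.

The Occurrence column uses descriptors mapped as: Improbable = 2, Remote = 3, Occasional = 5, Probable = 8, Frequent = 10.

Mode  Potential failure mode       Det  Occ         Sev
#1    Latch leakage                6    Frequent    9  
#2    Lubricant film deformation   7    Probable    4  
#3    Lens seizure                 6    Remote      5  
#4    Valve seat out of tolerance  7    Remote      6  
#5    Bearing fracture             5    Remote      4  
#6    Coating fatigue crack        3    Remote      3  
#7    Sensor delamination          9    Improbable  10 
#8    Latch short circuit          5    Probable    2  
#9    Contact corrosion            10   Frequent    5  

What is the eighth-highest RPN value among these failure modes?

60

RPN = Severity × Occurrence × Detection:
  #1: 9 × 10 × 6 = 540
  #2: 4 × 8 × 7 = 224
  #3: 5 × 3 × 6 = 90
  #4: 6 × 3 × 7 = 126
  #5: 4 × 3 × 5 = 60
  #6: 3 × 3 × 3 = 27
  #7: 10 × 2 × 9 = 180
  #8: 2 × 8 × 5 = 80
  #9: 5 × 10 × 10 = 500
Sorted descending: 540, 500, 224, 180, 126, 90, 80, 60, 27.
The eighth-highest RPN is 60 (#5).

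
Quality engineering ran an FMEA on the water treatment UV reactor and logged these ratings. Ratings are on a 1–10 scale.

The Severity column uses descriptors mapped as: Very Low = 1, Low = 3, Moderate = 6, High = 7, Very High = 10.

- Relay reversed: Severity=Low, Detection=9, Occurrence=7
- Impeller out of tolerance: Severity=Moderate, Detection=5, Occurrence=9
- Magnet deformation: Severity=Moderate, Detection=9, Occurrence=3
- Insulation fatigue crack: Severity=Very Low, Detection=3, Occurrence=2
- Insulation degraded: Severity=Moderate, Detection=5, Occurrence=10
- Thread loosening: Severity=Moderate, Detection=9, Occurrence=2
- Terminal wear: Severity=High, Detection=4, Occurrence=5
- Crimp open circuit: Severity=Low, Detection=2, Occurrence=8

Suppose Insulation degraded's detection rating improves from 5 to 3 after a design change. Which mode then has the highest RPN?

Impeller out of tolerance

RPN = Severity × Occurrence × Detection:
  Relay reversed: 3 × 7 × 9 = 189
  Impeller out of tolerance: 6 × 9 × 5 = 270
  Magnet deformation: 6 × 3 × 9 = 162
  Insulation fatigue crack: 1 × 2 × 3 = 6
  Insulation degraded: 6 × 10 × 5 = 300
  Thread loosening: 6 × 2 × 9 = 108
  Terminal wear: 7 × 5 × 4 = 140
  Crimp open circuit: 3 × 8 × 2 = 48
After action: Insulation degraded → 6 × 10 × 3 = 180.
Revised RPNs: Impeller out of tolerance=270, Relay reversed=189, Insulation degraded=180, Magnet deformation=162, Terminal wear=140, Thread loosening=108, Crimp open circuit=48, Insulation fatigue crack=6.
Highest is now Impeller out of tolerance (270).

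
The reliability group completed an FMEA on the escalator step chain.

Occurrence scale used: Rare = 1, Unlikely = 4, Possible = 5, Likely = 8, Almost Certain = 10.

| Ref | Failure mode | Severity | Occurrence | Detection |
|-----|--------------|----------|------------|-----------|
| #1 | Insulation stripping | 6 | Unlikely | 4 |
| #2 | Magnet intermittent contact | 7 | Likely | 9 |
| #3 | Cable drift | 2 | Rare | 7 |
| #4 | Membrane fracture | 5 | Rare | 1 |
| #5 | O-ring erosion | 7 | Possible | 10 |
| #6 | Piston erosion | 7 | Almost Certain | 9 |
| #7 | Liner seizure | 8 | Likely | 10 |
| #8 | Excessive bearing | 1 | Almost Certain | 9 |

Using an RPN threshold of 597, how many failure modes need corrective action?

2

RPN = Severity × Occurrence × Detection:
  #1: 6 × 4 × 4 = 96
  #2: 7 × 8 × 9 = 504
  #3: 2 × 1 × 7 = 14
  #4: 5 × 1 × 1 = 5
  #5: 7 × 5 × 10 = 350
  #6: 7 × 10 × 9 = 630
  #7: 8 × 8 × 10 = 640
  #8: 1 × 10 × 9 = 90
Modes with RPN ≥ 597: #6 (630), #7 (640) → 2.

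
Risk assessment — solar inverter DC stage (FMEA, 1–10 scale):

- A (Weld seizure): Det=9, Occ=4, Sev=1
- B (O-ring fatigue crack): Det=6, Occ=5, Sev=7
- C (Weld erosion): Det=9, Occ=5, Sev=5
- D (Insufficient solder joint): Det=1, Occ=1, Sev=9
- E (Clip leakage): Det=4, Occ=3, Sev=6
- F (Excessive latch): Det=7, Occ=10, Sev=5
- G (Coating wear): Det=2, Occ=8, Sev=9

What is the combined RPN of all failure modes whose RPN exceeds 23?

1037

RPN = Severity × Occurrence × Detection:
  A: 1 × 4 × 9 = 36
  B: 7 × 5 × 6 = 210
  C: 5 × 5 × 9 = 225
  D: 9 × 1 × 1 = 9
  E: 6 × 3 × 4 = 72
  F: 5 × 10 × 7 = 350
  G: 9 × 8 × 2 = 144
RPN > 23: A (36), B (210), C (225), E (72), F (350), G (144).
Sum: 36 + 210 + 225 + 72 + 350 + 144 = 1037.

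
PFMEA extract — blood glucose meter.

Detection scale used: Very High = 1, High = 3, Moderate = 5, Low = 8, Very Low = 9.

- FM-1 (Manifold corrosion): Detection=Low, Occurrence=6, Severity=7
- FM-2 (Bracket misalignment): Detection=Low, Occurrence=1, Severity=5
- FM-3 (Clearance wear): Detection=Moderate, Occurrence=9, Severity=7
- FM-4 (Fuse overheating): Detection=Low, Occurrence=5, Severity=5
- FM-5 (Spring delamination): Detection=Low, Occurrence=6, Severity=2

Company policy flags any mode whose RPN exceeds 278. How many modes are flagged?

2

RPN = Severity × Occurrence × Detection:
  FM-1: 7 × 6 × 8 = 336
  FM-2: 5 × 1 × 8 = 40
  FM-3: 7 × 9 × 5 = 315
  FM-4: 5 × 5 × 8 = 200
  FM-5: 2 × 6 × 8 = 96
Modes with RPN > 278: FM-1 (336), FM-3 (315) → 2.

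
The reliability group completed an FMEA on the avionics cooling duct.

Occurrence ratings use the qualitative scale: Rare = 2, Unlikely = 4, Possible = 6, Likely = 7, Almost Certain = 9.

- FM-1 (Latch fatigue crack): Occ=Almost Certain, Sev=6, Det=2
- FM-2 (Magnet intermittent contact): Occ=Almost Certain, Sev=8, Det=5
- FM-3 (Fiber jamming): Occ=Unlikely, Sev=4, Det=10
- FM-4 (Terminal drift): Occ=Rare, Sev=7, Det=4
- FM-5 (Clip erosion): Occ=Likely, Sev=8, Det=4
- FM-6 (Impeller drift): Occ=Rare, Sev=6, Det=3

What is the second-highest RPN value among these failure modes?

RPN = Severity × Occurrence × Detection:
  FM-1: 6 × 9 × 2 = 108
  FM-2: 8 × 9 × 5 = 360
  FM-3: 4 × 4 × 10 = 160
  FM-4: 7 × 2 × 4 = 56
  FM-5: 8 × 7 × 4 = 224
  FM-6: 6 × 2 × 3 = 36
Sorted descending: 360, 224, 160, 108, 56, 36.
The second-highest RPN is 224 (FM-5).

224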